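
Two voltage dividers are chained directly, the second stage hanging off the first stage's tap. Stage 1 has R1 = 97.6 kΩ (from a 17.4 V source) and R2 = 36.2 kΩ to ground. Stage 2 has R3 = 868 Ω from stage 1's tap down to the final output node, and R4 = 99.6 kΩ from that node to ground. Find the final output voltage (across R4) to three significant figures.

V_out ≈ 3.70 V

Stage 2 presents R3+R4 = 100500 Ω as a load on stage 1's tap.
Stage 1's lower leg becomes R2‖(R3+R4) = 26610 Ω, so V_mid = 17.4 × 26610/124200 = 3.728 V.
Stage 2 is itself unloaded: V_out = V_mid × R4/(R3+R4) = 3.728 × 99600/100500 = 3.70 V.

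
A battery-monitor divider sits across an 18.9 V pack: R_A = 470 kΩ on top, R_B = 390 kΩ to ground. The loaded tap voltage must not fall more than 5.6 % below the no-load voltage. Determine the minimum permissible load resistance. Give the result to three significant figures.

R_L(min) ≈ 3.59 MΩ

Output resistance R_th = R_A‖R_B = (470 × 390)/860.0 = 213.1 kΩ.
The fractional drop is R_th/(R_th + R_L); requiring this ≤ 0.0560 gives R_L ≥ R_th(1/0.0560 − 1) = 213.1 × 16.86 = 3.59 MΩ.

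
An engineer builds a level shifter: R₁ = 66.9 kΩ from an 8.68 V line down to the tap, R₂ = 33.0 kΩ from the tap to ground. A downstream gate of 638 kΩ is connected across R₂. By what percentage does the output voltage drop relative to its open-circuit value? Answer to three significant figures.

The divider's output (Thévenin) resistance is R₁‖R₂ = 22.10 kΩ.
Fractional drop under load = R_th/(R_th + R_L) = 22.10 / (22.10 + 638) = 0.03348.
So the output falls by 3.35 %.

3.35 %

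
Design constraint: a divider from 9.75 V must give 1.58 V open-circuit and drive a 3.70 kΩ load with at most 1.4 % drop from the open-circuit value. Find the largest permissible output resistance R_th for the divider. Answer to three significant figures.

R_th ≤ 52.5 Ω

Loading drop = R_th/(R_th + R_L) ≤ 0.0140, so R_th ≤ R_L · ε/(1−ε) = 3.70 kΩ × 0.0140/0.9860 = 52.5 Ω.
(Any R1, R2 with R2/(R1+R2) = 0.162 and R1‖R2 ≤ 52.5 Ω will meet the spec.)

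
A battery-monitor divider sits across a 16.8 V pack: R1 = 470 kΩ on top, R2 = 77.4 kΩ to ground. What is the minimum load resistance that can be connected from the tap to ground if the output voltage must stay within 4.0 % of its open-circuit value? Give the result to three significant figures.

R_L(min) ≈ 1.59 MΩ

Output resistance R_th = R1‖R2 = (470 × 77.4)/547.4 = 66.46 kΩ.
The fractional drop is R_th/(R_th + R_L); requiring this ≤ 0.0400 gives R_L ≥ R_th(1/0.0400 − 1) = 66.46 × 24.00 = 1.59 MΩ.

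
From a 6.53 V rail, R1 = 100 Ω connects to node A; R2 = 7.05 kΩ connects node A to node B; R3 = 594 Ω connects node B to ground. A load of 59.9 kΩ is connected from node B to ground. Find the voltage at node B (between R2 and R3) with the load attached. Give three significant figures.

At node B, R3 is in parallel with the load: R3‖R_L = 588.2 Ω.
Below node A the resistance is R2 + (R3‖R_L) = 7638 Ω, so V_A = 6.53 × 7638/7738 = 6.446 V.
Then V_B = V_A × (R3‖R_L)/(R2 + R3‖R_L) = 6.446 × 588.2/7638 = 0.496 V.

V ≈ 0.496 V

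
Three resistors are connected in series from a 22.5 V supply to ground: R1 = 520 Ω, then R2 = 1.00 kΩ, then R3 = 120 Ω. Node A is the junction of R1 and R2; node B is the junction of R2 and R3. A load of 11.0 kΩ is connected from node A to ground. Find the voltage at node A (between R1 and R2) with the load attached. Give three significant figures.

Below node A the series string R2+R3 = 1120 Ω sits in parallel with the 11000 Ω load: 1017 Ω.
V_A = 22.5 × 1017/(520 + 1017) = 14.9 V.

V ≈ 14.9 V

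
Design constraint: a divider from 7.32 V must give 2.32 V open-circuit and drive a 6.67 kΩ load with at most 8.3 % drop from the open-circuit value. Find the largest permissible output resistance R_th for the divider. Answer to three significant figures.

Loading drop = R_th/(R_th + R_L) ≤ 0.0830, so R_th ≤ R_L · ε/(1−ε) = 6.67 kΩ × 0.0830/0.9170 = 604 Ω.

R_th ≤ 604 Ω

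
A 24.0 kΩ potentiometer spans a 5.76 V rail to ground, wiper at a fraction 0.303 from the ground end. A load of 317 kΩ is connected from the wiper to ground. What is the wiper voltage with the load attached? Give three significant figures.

V ≈ 1.72 V

The wiper splits the pot into (1−α)R = 16.73 kΩ above and αR = 7.272 kΩ below.
Lower section ‖ load = 7.109 kΩ.
V_wiper = 5.76 × 7.109/(16.73 + 7.109) = 1.72 V.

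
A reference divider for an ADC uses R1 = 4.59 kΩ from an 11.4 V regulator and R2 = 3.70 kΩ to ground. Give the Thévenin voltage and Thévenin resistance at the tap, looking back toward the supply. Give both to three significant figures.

V_th = 5.09 V, R_th = 2.05 kΩ

V_th is the open-circuit tap voltage: 11.4 × 3.70/(4.59 + 3.70) = 5.09 V.
With the supply zeroed, R1 and R2 appear in parallel from the tap: R_th = R1‖R2 = (4.59 × 3.70)/8.290 = 2.05 kΩ.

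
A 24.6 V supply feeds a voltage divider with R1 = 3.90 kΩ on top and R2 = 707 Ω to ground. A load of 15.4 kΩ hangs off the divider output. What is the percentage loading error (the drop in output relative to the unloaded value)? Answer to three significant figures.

3.74 %

The divider's output (Thévenin) resistance is R1‖R2 = 598.5 Ω.
Fractional drop under load = R_th/(R_th + R_L) = 598.5 / (598.5 + 15400) = 0.03741.
So the output falls by 3.74 %.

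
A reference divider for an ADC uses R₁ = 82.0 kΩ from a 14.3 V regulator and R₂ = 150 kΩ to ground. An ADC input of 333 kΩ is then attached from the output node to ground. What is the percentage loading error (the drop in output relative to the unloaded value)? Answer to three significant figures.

13.7 %

Unloaded V = 14.3 × 150/232.0 = 9.2457 V.
Loaded: R₂‖R_L = 103.4 kΩ, giving V = 14.3 × 103.4/185.4 = 7.9758 V.
Drop = (9.2457 − 7.9758) / 9.2457 = 13.7 %.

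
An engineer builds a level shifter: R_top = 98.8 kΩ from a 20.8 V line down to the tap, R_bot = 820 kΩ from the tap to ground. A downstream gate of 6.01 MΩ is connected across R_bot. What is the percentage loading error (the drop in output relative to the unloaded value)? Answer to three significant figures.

The divider's output (Thévenin) resistance is R_top‖R_bot = 88.18 kΩ.
Fractional drop under load = R_th/(R_th + R_L) = 88.18 / (88.18 + 6010) = 0.01446.
So the output falls by 1.45 %.

1.45 %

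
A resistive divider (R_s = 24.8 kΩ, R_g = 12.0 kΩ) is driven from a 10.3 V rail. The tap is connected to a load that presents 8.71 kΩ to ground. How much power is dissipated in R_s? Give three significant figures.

Total resistance from the source is R_s + (R_g‖R_L) = 29.85 kΩ, so I = 10.3/29.85 kΩ = 0.3451 mA.
P = I²·R_s = (0.3451 mA)² × 24.8 kΩ = 2.95 mW.

P ≈ 2.95 mW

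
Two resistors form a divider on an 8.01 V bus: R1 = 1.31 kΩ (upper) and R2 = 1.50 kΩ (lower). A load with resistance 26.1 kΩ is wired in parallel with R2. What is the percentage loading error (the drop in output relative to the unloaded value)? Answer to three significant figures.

The divider's output (Thévenin) resistance is R1‖R2 = 0.6993 kΩ.
Fractional drop under load = R_th/(R_th + R_L) = 0.6993 / (0.6993 + 26.1) = 0.02609.
So the output falls by 2.61 %.

2.61 %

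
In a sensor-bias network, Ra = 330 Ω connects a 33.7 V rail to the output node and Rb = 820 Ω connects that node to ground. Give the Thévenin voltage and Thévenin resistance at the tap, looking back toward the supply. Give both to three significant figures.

V_th = 24.0 V, R_th = 235 Ω

V_th is the open-circuit tap voltage: 33.7 × 820/(330 + 820) = 24.0 V.
With the supply zeroed, Ra and Rb appear in parallel from the tap: R_th = Ra‖Rb = (330 × 820)/1150 = 235 Ω.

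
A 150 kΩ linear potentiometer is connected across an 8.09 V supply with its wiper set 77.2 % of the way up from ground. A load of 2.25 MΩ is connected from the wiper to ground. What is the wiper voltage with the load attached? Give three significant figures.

V ≈ 6.17 V

The wiper splits the pot into (1−α)R = 34.20 kΩ above and αR = 115.8 kΩ below.
Lower section ‖ load = 110.1 kΩ.
V_wiper = 8.09 × 110.1/(34.20 + 110.1) = 6.17 V.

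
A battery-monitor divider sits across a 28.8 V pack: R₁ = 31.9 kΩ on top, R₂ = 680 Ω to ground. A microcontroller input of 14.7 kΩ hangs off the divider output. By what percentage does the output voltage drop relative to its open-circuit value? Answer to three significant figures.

The divider's output (Thévenin) resistance is R₁‖R₂ = 665.8 Ω.
Fractional drop under load = R_th/(R_th + R_L) = 665.8 / (665.8 + 14700) = 0.04333.
So the output falls by 4.33 %.

4.33 %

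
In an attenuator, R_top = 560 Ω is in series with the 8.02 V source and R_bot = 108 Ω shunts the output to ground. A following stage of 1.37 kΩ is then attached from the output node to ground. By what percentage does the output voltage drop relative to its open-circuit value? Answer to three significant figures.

6.20 %

The divider's output (Thévenin) resistance is R_top‖R_bot = 90.54 Ω.
Fractional drop under load = R_th/(R_th + R_L) = 90.54 / (90.54 + 1370) = 0.06199.
So the output falls by 6.20 %.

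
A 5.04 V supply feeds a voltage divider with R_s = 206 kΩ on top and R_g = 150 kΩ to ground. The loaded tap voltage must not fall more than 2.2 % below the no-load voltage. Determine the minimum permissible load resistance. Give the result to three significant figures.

R_L(min) ≈ 3.86 MΩ

Output resistance R_th = R_s‖R_g = (206 × 150)/356.0 = 86.80 kΩ.
The fractional drop is R_th/(R_th + R_L); requiring this ≤ 0.0220 gives R_L ≥ R_th(1/0.0220 − 1) = 86.80 × 44.45 = 3.86 MΩ.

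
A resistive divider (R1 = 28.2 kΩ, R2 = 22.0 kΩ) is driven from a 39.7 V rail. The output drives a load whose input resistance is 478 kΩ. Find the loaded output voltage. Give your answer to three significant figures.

The load sits in parallel with R2: R2‖R_L = (22.0 × 478) / (22.0 + 478) = 21.03 kΩ.
V_out = 39.7 × 21.03 / (28.2 + 21.03) = 39.7 × 21.03/49.23 = 17.0 V.

V_out ≈ 17.0 V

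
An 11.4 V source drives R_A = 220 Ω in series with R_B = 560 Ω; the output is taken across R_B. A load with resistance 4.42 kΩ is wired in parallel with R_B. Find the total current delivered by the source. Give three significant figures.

I ≈ 15.9 mA

R_B‖R_L = 497.0 Ω, so the source sees R_A + R_B‖R_L = 717.0 Ω.
I = 11.4 V / 717.0 Ω = 15.9 mA.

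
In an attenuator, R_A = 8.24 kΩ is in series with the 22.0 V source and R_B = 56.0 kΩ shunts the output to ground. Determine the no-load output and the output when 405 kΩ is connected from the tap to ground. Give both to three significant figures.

Unloaded: 19.2 V; loaded: 18.8 V

Open-circuit: V = 22.0 × 56.0/(8.24 + 56.0) = 19.2 V.
With the load, R_B becomes R_B‖R_L = 49.20 kΩ, so V = 22.0 × 49.20/57.44 = 18.8 V.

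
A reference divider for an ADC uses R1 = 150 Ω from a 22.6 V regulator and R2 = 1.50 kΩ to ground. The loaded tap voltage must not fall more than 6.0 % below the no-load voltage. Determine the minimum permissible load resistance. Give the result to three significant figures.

Output resistance R_th = R1‖R2 = (150 × 1500)/1650 = 136.4 Ω.
The fractional drop is R_th/(R_th + R_L); requiring this ≤ 0.0600 gives R_L ≥ R_th(1/0.0600 − 1) = 136.4 × 15.67 = 2.14 kΩ.

R_L(min) ≈ 2.14 kΩ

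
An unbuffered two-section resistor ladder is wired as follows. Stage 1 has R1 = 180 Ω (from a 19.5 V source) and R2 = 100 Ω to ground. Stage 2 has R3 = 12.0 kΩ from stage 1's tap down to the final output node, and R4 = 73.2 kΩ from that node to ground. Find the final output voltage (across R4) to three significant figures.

V_out ≈ 5.98 V

Stage 2 presents R3+R4 = 85200 Ω as a load on stage 1's tap.
Stage 1's lower leg becomes R2‖(R3+R4) = 99.88 Ω, so V_mid = 19.5 × 99.88/279.9 = 6.959 V.
Stage 2 is itself unloaded: V_out = V_mid × R4/(R3+R4) = 6.959 × 73200/85200 = 5.98 V.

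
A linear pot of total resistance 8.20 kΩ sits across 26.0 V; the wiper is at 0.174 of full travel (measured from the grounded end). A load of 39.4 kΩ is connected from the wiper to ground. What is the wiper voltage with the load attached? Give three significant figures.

V ≈ 4.39 V

The wiper splits the pot into (1−α)R = 6.773 kΩ above and αR = 1.427 kΩ below.
Lower section ‖ load = 1.377 kΩ.
V_wiper = 26.0 × 1.377/(6.773 + 1.377) = 4.39 V.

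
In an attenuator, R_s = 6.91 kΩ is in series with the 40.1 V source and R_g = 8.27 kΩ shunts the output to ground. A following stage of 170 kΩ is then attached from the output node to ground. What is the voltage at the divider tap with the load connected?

V_out ≈ 21.4 V

The load sits in parallel with R_g: R_g‖R_L = (8.27 × 170) / (8.27 + 170) = 7.886 kΩ.
V_out = 40.1 × 7.886 / (6.91 + 7.886) = 40.1 × 7.886/14.80 = 21.4 V.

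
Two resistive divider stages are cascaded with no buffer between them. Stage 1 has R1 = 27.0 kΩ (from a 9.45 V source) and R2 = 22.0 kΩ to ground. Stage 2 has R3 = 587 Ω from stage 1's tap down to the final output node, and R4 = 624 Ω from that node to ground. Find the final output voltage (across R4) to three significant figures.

Stage 2 presents R3+R4 = 1211 Ω as a load on stage 1's tap.
Stage 1's lower leg becomes R2‖(R3+R4) = 1148 Ω, so V_mid = 9.45 × 1148/28150 = 0.3854 V.
Stage 2 is itself unloaded: V_out = V_mid × R4/(R3+R4) = 0.3854 × 624/1211 = 0.199 V.

V_out ≈ 0.199 V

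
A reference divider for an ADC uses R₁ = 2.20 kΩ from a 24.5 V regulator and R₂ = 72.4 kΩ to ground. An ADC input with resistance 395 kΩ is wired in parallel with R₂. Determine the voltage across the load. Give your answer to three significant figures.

V_out ≈ 23.6 V

The load sits in parallel with R₂: R₂‖R_L = (72.4 × 395) / (72.4 + 395) = 61.19 kΩ.
V_out = 24.5 × 61.19 / (2.20 + 61.19) = 24.5 × 61.19/63.39 = 23.6 V.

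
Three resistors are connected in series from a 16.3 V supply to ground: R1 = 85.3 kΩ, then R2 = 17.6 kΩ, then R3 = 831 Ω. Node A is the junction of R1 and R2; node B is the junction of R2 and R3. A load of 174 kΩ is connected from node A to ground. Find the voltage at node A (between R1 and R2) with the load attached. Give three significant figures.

Below node A the series string R2+R3 = 18430 Ω sits in parallel with the 174000 Ω load: 16670 Ω.
V_A = 16.3 × 16670/(85300 + 16670) = 2.66 V.

V ≈ 2.66 V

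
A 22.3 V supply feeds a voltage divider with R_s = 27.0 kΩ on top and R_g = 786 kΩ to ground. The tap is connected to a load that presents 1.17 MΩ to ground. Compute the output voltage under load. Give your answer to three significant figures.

The load sits in parallel with R_g: R_g‖R_L = (786 × 1170) / (786 + 1170) = 470.2 kΩ.
V_out = 22.3 × 470.2 / (27.0 + 470.2) = 22.3 × 470.2/497.2 = 21.1 V.
(Unloaded it would have been 21.6 V.)

V_out ≈ 21.1 V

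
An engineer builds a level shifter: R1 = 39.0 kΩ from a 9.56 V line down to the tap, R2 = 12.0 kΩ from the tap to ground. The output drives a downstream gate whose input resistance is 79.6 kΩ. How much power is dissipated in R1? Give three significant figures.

Total resistance from the source is R1 + (R2‖R_L) = 49.43 kΩ, so I = 9.56/49.43 kΩ = 0.1934 mA.
P = I²·R1 = (0.1934 mA)² × 39.0 kΩ = 1.46 mW.

P ≈ 1.46 mW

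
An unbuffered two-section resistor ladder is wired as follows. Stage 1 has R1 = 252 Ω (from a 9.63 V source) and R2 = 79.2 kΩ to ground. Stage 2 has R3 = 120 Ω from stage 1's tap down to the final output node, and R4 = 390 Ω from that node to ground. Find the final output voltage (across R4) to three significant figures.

V_out ≈ 4.92 V

Stage 2 presents R3+R4 = 510.0 Ω as a load on stage 1's tap.
Stage 1's lower leg becomes R2‖(R3+R4) = 506.7 Ω, so V_mid = 9.63 × 506.7/758.7 = 6.432 V.
Stage 2 is itself unloaded: V_out = V_mid × R4/(R3+R4) = 6.432 × 390/510.0 = 4.92 V.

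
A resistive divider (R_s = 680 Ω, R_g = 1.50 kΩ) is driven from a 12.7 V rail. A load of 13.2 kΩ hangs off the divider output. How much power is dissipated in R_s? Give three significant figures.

P ≈ 26.7 mW

Total resistance from the source is R_s + (R_g‖R_L) = 2027 Ω, so I = 12.7/2027 Ω = 6.266 mA.
P = I²·R_s = (6.266 mA)² × 680 Ω = 26.7 mW.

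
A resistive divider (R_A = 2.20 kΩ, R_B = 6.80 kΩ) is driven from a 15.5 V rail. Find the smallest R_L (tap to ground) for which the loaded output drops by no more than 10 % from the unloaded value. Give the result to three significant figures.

Output resistance R_th = R_A‖R_B = (2.20 × 6.80)/9.000 = 1.662 kΩ.
The fractional drop is R_th/(R_th + R_L); requiring this ≤ 0.100 gives R_L ≥ R_th(1/0.100 − 1) = 1.662 × 9.000 = 15.0 kΩ.

R_L(min) ≈ 15.0 kΩ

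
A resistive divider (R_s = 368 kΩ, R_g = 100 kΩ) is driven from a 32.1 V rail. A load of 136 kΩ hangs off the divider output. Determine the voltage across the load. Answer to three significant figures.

The load sits in parallel with R_g: R_g‖R_L = (100 × 136) / (100 + 136) = 57.63 kΩ.
V_out = 32.1 × 57.63 / (368 + 57.63) = 32.1 × 57.63/425.6 = 4.35 V.

V_out ≈ 4.35 V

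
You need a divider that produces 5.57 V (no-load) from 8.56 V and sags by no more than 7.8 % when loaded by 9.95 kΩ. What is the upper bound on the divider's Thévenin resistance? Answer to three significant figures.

R_th ≤ 842 Ω

Loading drop = R_th/(R_th + R_L) ≤ 0.0780, so R_th ≤ R_L · ε/(1−ε) = 9.95 kΩ × 0.0780/0.9220 = 842 Ω.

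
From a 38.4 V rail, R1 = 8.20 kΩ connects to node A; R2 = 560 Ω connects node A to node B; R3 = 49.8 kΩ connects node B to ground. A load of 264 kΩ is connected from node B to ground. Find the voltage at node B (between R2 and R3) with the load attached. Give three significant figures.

At node B, R3 is in parallel with the load: R3‖R_L = 41900 Ω.
Below node A the resistance is R2 + (R3‖R_L) = 42460 Ω, so V_A = 38.4 × 42460/50660 = 32.18 V.
Then V_B = V_A × (R3‖R_L)/(R2 + R3‖R_L) = 32.18 × 41900/42460 = 31.8 V.

V ≈ 31.8 V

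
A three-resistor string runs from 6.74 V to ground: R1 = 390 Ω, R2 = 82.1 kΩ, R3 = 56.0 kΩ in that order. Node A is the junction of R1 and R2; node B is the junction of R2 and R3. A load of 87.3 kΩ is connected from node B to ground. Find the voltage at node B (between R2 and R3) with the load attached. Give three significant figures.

At node B, R3 is in parallel with the load: R3‖R_L = 34120 Ω.
Below node A the resistance is R2 + (R3‖R_L) = 116200 Ω, so V_A = 6.74 × 116200/116600 = 6.717 V.
Then V_B = V_A × (R3‖R_L)/(R2 + R3‖R_L) = 6.717 × 34120/116200 = 1.97 V.

V ≈ 1.97 V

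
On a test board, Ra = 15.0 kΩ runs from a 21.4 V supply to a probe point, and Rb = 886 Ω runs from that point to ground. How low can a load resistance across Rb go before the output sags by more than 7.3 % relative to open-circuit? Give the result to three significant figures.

Output resistance R_th = Ra‖Rb = (15000 × 886)/15890 = 836.6 Ω.
The fractional drop is R_th/(R_th + R_L); requiring this ≤ 0.0730 gives R_L ≥ R_th(1/0.0730 − 1) = 836.6 × 12.70 = 10.6 kΩ.

R_L(min) ≈ 10.6 kΩ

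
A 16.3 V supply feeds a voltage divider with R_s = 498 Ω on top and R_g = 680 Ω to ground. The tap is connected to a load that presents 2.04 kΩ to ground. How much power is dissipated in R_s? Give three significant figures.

P ≈ 130 mW

Total resistance from the source is R_s + (R_g‖R_L) = 1008 Ω, so I = 16.3/1008 Ω = 16.17 mA.
P = I²·R_s = (16.17 mA)² × 498 Ω = 130 mW.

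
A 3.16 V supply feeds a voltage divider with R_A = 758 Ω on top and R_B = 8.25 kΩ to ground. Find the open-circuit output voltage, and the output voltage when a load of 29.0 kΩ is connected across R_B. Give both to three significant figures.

Open-circuit: V = 3.16 × 8250/(758 + 8250) = 2.89 V.
With the load, R_B becomes R_B‖R_L = 6423 Ω, so V = 3.16 × 6423/7181 = 2.83 V.

Unloaded: 2.89 V; loaded: 2.83 V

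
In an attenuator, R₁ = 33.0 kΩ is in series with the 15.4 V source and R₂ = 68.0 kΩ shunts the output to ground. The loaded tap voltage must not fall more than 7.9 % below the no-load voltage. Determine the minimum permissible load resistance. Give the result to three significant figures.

Output resistance R_th = R₁‖R₂ = (33.0 × 68.0)/101.0 = 22.22 kΩ.
The fractional drop is R_th/(R_th + R_L); requiring this ≤ 0.0790 gives R_L ≥ R_th(1/0.0790 − 1) = 22.22 × 11.66 = 259 kΩ.

R_L(min) ≈ 259 kΩ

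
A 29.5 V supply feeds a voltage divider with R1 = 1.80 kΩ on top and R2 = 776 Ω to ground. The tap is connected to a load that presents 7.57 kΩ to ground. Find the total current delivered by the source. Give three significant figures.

R2‖R_L = 703.8 Ω, so the source sees R1 + R2‖R_L = 2504 Ω.
I = 29.5 V / 2504 Ω = 11.8 mA.

I ≈ 11.8 mA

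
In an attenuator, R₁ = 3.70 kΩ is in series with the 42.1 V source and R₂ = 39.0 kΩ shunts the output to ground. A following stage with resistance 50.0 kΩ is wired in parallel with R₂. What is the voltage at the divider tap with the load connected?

The load sits in parallel with R₂: R₂‖R_L = (39.0 × 50.0) / (39.0 + 50.0) = 21.91 kΩ.
V_out = 42.1 × 21.91 / (3.70 + 21.91) = 42.1 × 21.91/25.61 = 36.0 V.

V_out ≈ 36.0 V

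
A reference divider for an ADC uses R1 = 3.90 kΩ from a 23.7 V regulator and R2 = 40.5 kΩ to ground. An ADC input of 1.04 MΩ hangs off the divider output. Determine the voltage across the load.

The load sits in parallel with R2: R2‖R_L = (40.5 × 1040) / (40.5 + 1040) = 38.98 kΩ.
V_out = 23.7 × 38.98 / (3.90 + 38.98) = 23.7 × 38.98/42.88 = 21.5 V.

V_out ≈ 21.5 V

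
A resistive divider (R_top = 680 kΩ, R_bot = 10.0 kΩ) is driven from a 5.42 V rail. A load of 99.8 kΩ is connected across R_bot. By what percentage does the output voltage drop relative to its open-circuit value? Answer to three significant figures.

8.99 %

The divider's output (Thévenin) resistance is R_top‖R_bot = 9.855 kΩ.
Fractional drop under load = R_th/(R_th + R_L) = 9.855 / (9.855 + 99.8) = 0.08987.
So the output falls by 8.99 %.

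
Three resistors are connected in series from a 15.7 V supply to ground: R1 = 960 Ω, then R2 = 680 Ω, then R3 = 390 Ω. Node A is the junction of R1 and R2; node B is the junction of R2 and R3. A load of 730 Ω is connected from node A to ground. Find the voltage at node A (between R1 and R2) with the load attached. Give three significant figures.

V ≈ 4.89 V

Below node A the series string R2+R3 = 1070 Ω sits in parallel with the 730 Ω load: 433.9 Ω.
V_A = 15.7 × 433.9/(960 + 433.9) = 4.89 V.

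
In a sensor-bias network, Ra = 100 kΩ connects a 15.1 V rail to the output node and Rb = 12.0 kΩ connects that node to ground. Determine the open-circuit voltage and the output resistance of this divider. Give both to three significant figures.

V_th is the open-circuit tap voltage: 15.1 × 12.0/(100 + 12.0) = 1.62 V.
With the supply zeroed, Ra and Rb appear in parallel from the tap: R_th = Ra‖Rb = (100 × 12.0)/112.0 = 10.7 kΩ.

V_th = 1.62 V, R_th = 10.7 kΩ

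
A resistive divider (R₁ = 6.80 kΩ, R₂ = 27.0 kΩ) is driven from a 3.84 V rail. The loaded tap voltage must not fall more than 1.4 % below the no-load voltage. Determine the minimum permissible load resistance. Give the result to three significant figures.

R_L(min) ≈ 383 kΩ

Output resistance R_th = R₁‖R₂ = (6.80 × 27.0)/33.80 = 5.432 kΩ.
The fractional drop is R_th/(R_th + R_L); requiring this ≤ 0.0140 gives R_L ≥ R_th(1/0.0140 − 1) = 5.432 × 70.43 = 383 kΩ.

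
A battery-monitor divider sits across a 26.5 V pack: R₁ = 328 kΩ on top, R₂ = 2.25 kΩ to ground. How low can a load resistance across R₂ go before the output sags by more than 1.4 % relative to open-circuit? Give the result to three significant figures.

Output resistance R_th = R₁‖R₂ = (328 × 2.25)/330.2 = 2.235 kΩ.
The fractional drop is R_th/(R_th + R_L); requiring this ≤ 0.0140 gives R_L ≥ R_th(1/0.0140 − 1) = 2.235 × 70.43 = 157 kΩ.

R_L(min) ≈ 157 kΩ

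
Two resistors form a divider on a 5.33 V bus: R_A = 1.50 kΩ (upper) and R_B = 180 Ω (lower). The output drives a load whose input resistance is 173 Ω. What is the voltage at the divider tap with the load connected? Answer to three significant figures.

V_out ≈ 0.296 V

The load sits in parallel with R_B: R_B‖R_L = (180 × 173) / (180 + 173) = 88.22 Ω.
V_out = 5.33 × 88.22 / (1500 + 88.22) = 5.33 × 88.22/1588 = 0.296 V.
(Unloaded it would have been 0.571 V.)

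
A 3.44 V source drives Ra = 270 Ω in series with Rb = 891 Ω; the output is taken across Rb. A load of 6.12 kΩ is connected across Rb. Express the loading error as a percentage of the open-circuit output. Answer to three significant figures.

3.27 %

The divider's output (Thévenin) resistance is Ra‖Rb = 207.2 Ω.
Fractional drop under load = R_th/(R_th + R_L) = 207.2 / (207.2 + 6120) = 0.03275.
So the output falls by 3.27 %.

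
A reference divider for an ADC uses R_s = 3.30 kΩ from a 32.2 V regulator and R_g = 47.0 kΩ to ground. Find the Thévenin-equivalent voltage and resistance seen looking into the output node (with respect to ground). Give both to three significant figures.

V_th is the open-circuit tap voltage: 32.2 × 47.0/(3.30 + 47.0) = 30.1 V.
With the supply zeroed, R_s and R_g appear in parallel from the tap: R_th = R_s‖R_g = (3.30 × 47.0)/50.30 = 3.08 kΩ.

V_th = 30.1 V, R_th = 3.08 kΩ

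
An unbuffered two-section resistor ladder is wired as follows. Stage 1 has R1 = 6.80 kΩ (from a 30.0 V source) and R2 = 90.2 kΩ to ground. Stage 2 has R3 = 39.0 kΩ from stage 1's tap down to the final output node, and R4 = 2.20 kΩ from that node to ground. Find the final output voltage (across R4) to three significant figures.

V_out ≈ 1.29 V

Stage 2 presents R3+R4 = 41.20 kΩ as a load on stage 1's tap.
Stage 1's lower leg becomes R2‖(R3+R4) = 28.28 kΩ, so V_mid = 30.0 × 28.28/35.08 = 24.19 V.
Stage 2 is itself unloaded: V_out = V_mid × R4/(R3+R4) = 24.19 × 2.20/41.20 = 1.29 V.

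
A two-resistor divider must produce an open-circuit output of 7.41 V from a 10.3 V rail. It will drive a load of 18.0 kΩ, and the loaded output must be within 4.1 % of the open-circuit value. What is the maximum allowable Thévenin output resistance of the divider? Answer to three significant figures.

R_th ≤ 770 Ω

Loading drop = R_th/(R_th + R_L) ≤ 0.0410, so R_th ≤ R_L · ε/(1−ε) = 18.0 kΩ × 0.0410/0.9590 = 770 Ω.
(Any R1, R2 with R2/(R1+R2) = 0.719 and R1‖R2 ≤ 770 Ω will meet the spec.)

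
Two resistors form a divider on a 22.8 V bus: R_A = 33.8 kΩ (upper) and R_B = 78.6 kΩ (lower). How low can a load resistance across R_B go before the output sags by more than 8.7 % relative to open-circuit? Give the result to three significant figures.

R_L(min) ≈ 248 kΩ

Output resistance R_th = R_A‖R_B = (33.8 × 78.6)/112.4 = 23.64 kΩ.
The fractional drop is R_th/(R_th + R_L); requiring this ≤ 0.0870 gives R_L ≥ R_th(1/0.0870 − 1) = 23.64 × 10.49 = 248 kΩ.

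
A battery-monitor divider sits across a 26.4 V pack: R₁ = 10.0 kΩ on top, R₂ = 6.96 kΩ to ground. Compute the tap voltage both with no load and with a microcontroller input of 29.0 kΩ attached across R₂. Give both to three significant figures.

Unloaded: 10.8 V; loaded: 9.49 V

Open-circuit: V = 26.4 × 6.96/(10.0 + 6.96) = 10.8 V.
With the load, R₂ becomes R₂‖R_L = 5.613 kΩ, so V = 26.4 × 5.613/15.61 = 9.49 V.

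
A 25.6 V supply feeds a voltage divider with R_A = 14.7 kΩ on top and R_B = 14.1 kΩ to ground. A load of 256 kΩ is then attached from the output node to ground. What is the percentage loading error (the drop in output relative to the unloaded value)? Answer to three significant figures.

2.73 %

The divider's output (Thévenin) resistance is R_A‖R_B = 7.197 kΩ.
Fractional drop under load = R_th/(R_th + R_L) = 7.197 / (7.197 + 256) = 0.02734.
So the output falls by 2.73 %.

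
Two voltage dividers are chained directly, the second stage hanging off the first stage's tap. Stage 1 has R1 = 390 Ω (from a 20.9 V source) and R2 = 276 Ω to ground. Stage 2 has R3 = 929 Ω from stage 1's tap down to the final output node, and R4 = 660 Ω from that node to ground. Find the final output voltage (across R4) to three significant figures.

Stage 2 presents R3+R4 = 1589 Ω as a load on stage 1's tap.
Stage 1's lower leg becomes R2‖(R3+R4) = 235.2 Ω, so V_mid = 20.9 × 235.2/625.2 = 7.862 V.
Stage 2 is itself unloaded: V_out = V_mid × R4/(R3+R4) = 7.862 × 660/1589 = 3.27 V.

V_out ≈ 3.27 V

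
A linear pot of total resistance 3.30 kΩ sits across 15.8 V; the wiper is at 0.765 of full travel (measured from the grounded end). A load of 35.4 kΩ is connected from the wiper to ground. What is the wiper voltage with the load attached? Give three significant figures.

The wiper splits the pot into (1−α)R = 775.5 Ω above and αR = 2524 Ω below.
Lower section ‖ load = 2356 Ω.
V_wiper = 15.8 × 2356/(775.5 + 2356) = 11.9 V.

V ≈ 11.9 V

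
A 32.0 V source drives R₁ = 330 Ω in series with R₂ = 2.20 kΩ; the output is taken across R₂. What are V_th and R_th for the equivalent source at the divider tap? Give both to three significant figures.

V_th = 27.8 V, R_th = 287 Ω

V_th is the open-circuit tap voltage: 32.0 × 2200/(330 + 2200) = 27.8 V.
With the supply zeroed, R₁ and R₂ appear in parallel from the tap: R_th = R₁‖R₂ = (330 × 2200)/2530 = 287 Ω.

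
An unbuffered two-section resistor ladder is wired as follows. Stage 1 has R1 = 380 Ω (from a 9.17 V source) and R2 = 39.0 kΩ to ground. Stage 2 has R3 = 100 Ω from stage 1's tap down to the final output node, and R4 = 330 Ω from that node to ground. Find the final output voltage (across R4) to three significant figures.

V_out ≈ 3.72 V

Stage 2 presents R3+R4 = 430.0 Ω as a load on stage 1's tap.
Stage 1's lower leg becomes R2‖(R3+R4) = 425.3 Ω, so V_mid = 9.17 × 425.3/805.3 = 4.843 V.
Stage 2 is itself unloaded: V_out = V_mid × R4/(R3+R4) = 4.843 × 330/430.0 = 3.72 V.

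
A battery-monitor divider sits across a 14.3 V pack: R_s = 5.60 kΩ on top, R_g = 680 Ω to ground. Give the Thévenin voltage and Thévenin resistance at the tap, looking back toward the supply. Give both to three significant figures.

V_th is the open-circuit tap voltage: 14.3 × 680/(5600 + 680) = 1.55 V.
With the supply zeroed, R_s and R_g appear in parallel from the tap: R_th = R_s‖R_g = (5600 × 680)/6280 = 606 Ω.

V_th = 1.55 V, R_th = 606 Ω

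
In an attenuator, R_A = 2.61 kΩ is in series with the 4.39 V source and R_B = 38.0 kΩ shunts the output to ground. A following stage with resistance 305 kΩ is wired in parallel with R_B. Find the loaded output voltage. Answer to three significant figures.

The load sits in parallel with R_B: R_B‖R_L = (38.0 × 305) / (38.0 + 305) = 33.79 kΩ.
V_out = 4.39 × 33.79 / (2.61 + 33.79) = 4.39 × 33.79/36.40 = 4.08 V.
(Unloaded it would have been 4.11 V.)

V_out ≈ 4.08 V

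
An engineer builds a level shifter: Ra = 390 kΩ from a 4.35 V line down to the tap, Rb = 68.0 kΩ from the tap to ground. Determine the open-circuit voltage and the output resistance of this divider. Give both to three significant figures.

V_th is the open-circuit tap voltage: 4.35 × 68.0/(390 + 68.0) = 0.646 V.
With the supply zeroed, Ra and Rb appear in parallel from the tap: R_th = Ra‖Rb = (390 × 68.0)/458.0 = 57.9 kΩ.

V_th = 0.646 V, R_th = 57.9 kΩ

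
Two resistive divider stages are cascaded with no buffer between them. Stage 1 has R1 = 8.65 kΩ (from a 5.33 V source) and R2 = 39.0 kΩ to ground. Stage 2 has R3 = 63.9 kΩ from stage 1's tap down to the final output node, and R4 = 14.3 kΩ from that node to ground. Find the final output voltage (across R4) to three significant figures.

Stage 2 presents R3+R4 = 78.20 kΩ as a load on stage 1's tap.
Stage 1's lower leg becomes R2‖(R3+R4) = 26.02 kΩ, so V_mid = 5.33 × 26.02/34.67 = 4.000 V.
Stage 2 is itself unloaded: V_out = V_mid × R4/(R3+R4) = 4.000 × 14.3/78.20 = 0.732 V.

V_out ≈ 0.732 V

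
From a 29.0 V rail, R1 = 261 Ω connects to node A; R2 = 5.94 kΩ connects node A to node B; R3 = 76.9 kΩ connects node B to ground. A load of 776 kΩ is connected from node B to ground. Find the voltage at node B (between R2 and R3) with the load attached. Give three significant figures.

At node B, R3 is in parallel with the load: R3‖R_L = 69970 Ω.
Below node A the resistance is R2 + (R3‖R_L) = 75910 Ω, so V_A = 29.0 × 75910/76170 = 28.90 V.
Then V_B = V_A × (R3‖R_L)/(R2 + R3‖R_L) = 28.90 × 69970/75910 = 26.6 V.

V ≈ 26.6 V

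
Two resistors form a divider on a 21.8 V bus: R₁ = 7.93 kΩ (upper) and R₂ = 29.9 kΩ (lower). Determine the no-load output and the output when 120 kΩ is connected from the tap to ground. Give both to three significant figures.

Open-circuit: V = 21.8 × 29.9/(7.93 + 29.9) = 17.2 V.
With the load, R₂ becomes R₂‖R_L = 23.94 kΩ, so V = 21.8 × 23.94/31.87 = 16.4 V.

Unloaded: 17.2 V; loaded: 16.4 V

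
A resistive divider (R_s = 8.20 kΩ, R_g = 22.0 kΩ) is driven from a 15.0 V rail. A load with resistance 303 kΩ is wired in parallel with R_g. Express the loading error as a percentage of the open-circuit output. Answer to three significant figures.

The divider's output (Thévenin) resistance is R_s‖R_g = 5.974 kΩ.
Fractional drop under load = R_th/(R_th + R_L) = 5.974 / (5.974 + 303) = 0.01933.
So the output falls by 1.93 %.

1.93 %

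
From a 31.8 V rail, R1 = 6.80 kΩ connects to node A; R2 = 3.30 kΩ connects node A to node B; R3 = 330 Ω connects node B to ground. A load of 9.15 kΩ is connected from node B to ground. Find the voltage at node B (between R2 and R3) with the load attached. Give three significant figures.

V ≈ 0.972 V

At node B, R3 is in parallel with the load: R3‖R_L = 318.5 Ω.
Below node A the resistance is R2 + (R3‖R_L) = 3619 Ω, so V_A = 31.8 × 3619/10420 = 11.04 V.
Then V_B = V_A × (R3‖R_L)/(R2 + R3‖R_L) = 11.04 × 318.5/3619 = 0.972 V.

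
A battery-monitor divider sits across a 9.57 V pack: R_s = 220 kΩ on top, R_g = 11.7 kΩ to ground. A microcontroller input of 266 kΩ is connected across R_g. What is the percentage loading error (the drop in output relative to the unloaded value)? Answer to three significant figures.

The divider's output (Thévenin) resistance is R_s‖R_g = 11.11 kΩ.
Fractional drop under load = R_th/(R_th + R_L) = 11.11 / (11.11 + 266) = 0.04009.
So the output falls by 4.01 %.

4.01 %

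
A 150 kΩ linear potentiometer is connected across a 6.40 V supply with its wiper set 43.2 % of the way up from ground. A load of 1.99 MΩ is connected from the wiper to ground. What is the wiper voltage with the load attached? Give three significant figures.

The wiper splits the pot into (1−α)R = 85.20 kΩ above and αR = 64.80 kΩ below.
Lower section ‖ load = 62.76 kΩ.
V_wiper = 6.40 × 62.76/(85.20 + 62.76) = 2.71 V.

V ≈ 2.71 V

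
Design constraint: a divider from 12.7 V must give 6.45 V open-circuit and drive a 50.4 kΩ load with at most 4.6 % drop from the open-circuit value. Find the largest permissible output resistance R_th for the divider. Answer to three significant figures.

Loading drop = R_th/(R_th + R_L) ≤ 0.0460, so R_th ≤ R_L · ε/(1−ε) = 50.4 kΩ × 0.0460/0.9540 = 2.43 kΩ.

R_th ≤ 2.43 kΩ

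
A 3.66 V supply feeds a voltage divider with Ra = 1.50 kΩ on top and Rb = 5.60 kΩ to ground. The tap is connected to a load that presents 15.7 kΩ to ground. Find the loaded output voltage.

V_out ≈ 2.68 V

The load sits in parallel with Rb: Rb‖R_L = (5.60 × 15.7) / (5.60 + 15.7) = 4.128 kΩ.
V_out = 3.66 × 4.128 / (1.50 + 4.128) = 3.66 × 4.128/5.628 = 2.68 V.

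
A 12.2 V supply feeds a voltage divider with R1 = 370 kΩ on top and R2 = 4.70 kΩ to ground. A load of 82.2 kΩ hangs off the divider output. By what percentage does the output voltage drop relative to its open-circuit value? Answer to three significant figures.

The divider's output (Thévenin) resistance is R1‖R2 = 4.641 kΩ.
Fractional drop under load = R_th/(R_th + R_L) = 4.641 / (4.641 + 82.2) = 0.05344.
So the output falls by 5.34 %.

5.34 %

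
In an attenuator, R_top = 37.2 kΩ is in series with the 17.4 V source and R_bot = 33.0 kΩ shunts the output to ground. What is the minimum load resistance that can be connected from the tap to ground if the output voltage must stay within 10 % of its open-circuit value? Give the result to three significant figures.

R_L(min) ≈ 157 kΩ

Output resistance R_th = R_top‖R_bot = (37.2 × 33.0)/70.20 = 17.49 kΩ.
The fractional drop is R_th/(R_th + R_L); requiring this ≤ 0.100 gives R_L ≥ R_th(1/0.100 − 1) = 17.49 × 9.000 = 157 kΩ.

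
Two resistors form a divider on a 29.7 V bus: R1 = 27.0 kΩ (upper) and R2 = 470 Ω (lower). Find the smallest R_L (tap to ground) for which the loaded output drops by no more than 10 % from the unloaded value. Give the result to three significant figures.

R_L(min) ≈ 4.16 kΩ

Output resistance R_th = R1‖R2 = (27000 × 470)/27470 = 462.0 Ω.
The fractional drop is R_th/(R_th + R_L); requiring this ≤ 0.100 gives R_L ≥ R_th(1/0.100 − 1) = 462.0 × 9.000 = 4.16 kΩ.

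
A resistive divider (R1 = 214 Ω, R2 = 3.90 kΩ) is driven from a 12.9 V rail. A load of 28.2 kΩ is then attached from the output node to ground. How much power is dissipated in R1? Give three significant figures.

Total resistance from the source is R1 + (R2‖R_L) = 3640 Ω, so I = 12.9/3640 Ω = 3.544 mA.
P = I²·R1 = (3.544 mA)² × 214 Ω = 2.69 mW.

P ≈ 2.69 mW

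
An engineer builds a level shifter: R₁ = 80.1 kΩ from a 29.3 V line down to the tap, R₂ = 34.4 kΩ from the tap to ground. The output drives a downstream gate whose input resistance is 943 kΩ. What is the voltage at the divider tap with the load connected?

V_out ≈ 8.58 V

The load sits in parallel with R₂: R₂‖R_L = (34.4 × 943) / (34.4 + 943) = 33.19 kΩ.
V_out = 29.3 × 33.19 / (80.1 + 33.19) = 29.3 × 33.19/113.3 = 8.58 V.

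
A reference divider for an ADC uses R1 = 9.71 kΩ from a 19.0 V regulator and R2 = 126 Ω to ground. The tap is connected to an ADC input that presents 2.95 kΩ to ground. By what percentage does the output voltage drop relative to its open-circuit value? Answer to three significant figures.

The divider's output (Thévenin) resistance is R1‖R2 = 124.4 Ω.
Fractional drop under load = R_th/(R_th + R_L) = 124.4 / (124.4 + 2950) = 0.04046.
So the output falls by 4.05 %.

4.05 %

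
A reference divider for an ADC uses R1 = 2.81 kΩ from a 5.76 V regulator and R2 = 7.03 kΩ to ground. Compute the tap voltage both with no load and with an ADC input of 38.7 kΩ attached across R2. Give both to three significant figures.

Open-circuit: V = 5.76 × 7.03/(2.81 + 7.03) = 4.12 V.
With the load, R2 becomes R2‖R_L = 5.949 kΩ, so V = 5.76 × 5.949/8.759 = 3.91 V.

Unloaded: 4.12 V; loaded: 3.91 V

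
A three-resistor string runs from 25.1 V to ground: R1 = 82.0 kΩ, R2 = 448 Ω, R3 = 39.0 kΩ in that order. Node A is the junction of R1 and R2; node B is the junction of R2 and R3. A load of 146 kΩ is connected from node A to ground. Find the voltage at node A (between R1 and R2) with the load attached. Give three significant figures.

V ≈ 6.89 V

Below node A the series string R2+R3 = 39450 Ω sits in parallel with the 146000 Ω load: 31060 Ω.
V_A = 25.1 × 31060/(82000 + 31060) = 6.89 V.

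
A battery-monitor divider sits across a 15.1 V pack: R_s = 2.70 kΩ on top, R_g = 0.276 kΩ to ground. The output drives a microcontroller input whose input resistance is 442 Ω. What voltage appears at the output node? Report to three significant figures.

V_out ≈ 0.894 V

The load sits in parallel with R_g: R_g‖R_L = (276 × 442) / (276 + 442) = 169.9 Ω.
V_out = 15.1 × 169.9 / (2700 + 169.9) = 15.1 × 169.9/2870 = 0.894 V.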